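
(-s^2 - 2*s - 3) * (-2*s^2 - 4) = 2*s^4 + 4*s^3 + 10*s^2 + 8*s + 12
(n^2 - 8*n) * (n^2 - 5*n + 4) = n^4 - 13*n^3 + 44*n^2 - 32*n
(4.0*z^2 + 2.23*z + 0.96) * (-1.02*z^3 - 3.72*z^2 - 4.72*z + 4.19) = -4.08*z^5 - 17.1546*z^4 - 28.1548*z^3 + 2.6632*z^2 + 4.8125*z + 4.0224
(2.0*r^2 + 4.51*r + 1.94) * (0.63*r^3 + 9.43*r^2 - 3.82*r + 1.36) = 1.26*r^5 + 21.7013*r^4 + 36.1115*r^3 + 3.786*r^2 - 1.2772*r + 2.6384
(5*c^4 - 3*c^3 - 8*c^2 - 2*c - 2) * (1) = 5*c^4 - 3*c^3 - 8*c^2 - 2*c - 2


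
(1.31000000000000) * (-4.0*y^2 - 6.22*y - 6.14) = -5.24*y^2 - 8.1482*y - 8.0434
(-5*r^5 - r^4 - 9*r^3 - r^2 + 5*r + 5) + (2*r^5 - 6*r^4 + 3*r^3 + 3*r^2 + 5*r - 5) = -3*r^5 - 7*r^4 - 6*r^3 + 2*r^2 + 10*r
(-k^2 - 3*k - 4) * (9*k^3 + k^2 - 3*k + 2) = -9*k^5 - 28*k^4 - 36*k^3 + 3*k^2 + 6*k - 8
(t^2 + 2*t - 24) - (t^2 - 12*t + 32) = 14*t - 56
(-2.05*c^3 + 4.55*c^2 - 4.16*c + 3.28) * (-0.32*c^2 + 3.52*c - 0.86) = 0.656*c^5 - 8.672*c^4 + 19.1102*c^3 - 19.6058*c^2 + 15.1232*c - 2.8208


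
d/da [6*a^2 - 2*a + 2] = 12*a - 2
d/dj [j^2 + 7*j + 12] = 2*j + 7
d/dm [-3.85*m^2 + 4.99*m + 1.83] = 4.99 - 7.7*m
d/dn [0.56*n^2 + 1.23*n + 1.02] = 1.12*n + 1.23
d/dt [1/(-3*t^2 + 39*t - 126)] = (2*t - 13)/(3*(t^2 - 13*t + 42)^2)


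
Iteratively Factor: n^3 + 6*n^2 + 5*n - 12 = (n - 1)*(n^2 + 7*n + 12) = (n - 1)*(n + 4)*(n + 3)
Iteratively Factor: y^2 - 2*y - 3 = (y + 1)*(y - 3)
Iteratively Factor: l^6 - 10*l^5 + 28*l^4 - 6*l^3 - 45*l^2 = (l)*(l^5 - 10*l^4 + 28*l^3 - 6*l^2 - 45*l) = l^2*(l^4 - 10*l^3 + 28*l^2 - 6*l - 45) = l^2*(l - 3)*(l^3 - 7*l^2 + 7*l + 15) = l^2*(l - 3)^2*(l^2 - 4*l - 5) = l^2*(l - 3)^2*(l + 1)*(l - 5)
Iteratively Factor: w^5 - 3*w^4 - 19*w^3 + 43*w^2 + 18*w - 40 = (w + 4)*(w^4 - 7*w^3 + 9*w^2 + 7*w - 10) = (w - 1)*(w + 4)*(w^3 - 6*w^2 + 3*w + 10) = (w - 5)*(w - 1)*(w + 4)*(w^2 - w - 2) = (w - 5)*(w - 2)*(w - 1)*(w + 4)*(w + 1)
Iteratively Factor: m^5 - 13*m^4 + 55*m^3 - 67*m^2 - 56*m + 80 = (m - 1)*(m^4 - 12*m^3 + 43*m^2 - 24*m - 80) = (m - 4)*(m - 1)*(m^3 - 8*m^2 + 11*m + 20) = (m - 4)^2*(m - 1)*(m^2 - 4*m - 5) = (m - 4)^2*(m - 1)*(m + 1)*(m - 5)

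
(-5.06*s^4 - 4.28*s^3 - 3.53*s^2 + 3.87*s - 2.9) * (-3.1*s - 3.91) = 15.686*s^5 + 33.0526*s^4 + 27.6778*s^3 + 1.8053*s^2 - 6.1417*s + 11.339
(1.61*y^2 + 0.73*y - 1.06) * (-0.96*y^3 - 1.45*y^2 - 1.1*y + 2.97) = -1.5456*y^5 - 3.0353*y^4 - 1.8119*y^3 + 5.5157*y^2 + 3.3341*y - 3.1482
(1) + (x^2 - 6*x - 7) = x^2 - 6*x - 6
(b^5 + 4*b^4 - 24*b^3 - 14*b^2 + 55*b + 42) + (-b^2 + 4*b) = b^5 + 4*b^4 - 24*b^3 - 15*b^2 + 59*b + 42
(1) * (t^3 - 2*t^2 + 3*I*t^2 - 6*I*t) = t^3 - 2*t^2 + 3*I*t^2 - 6*I*t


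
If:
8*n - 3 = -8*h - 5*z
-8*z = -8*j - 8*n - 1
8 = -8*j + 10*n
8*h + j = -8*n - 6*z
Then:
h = 217/128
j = -157/112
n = -9/28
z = -179/112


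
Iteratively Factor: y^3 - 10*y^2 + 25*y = (y)*(y^2 - 10*y + 25) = y*(y - 5)*(y - 5)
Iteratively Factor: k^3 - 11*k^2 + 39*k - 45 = (k - 5)*(k^2 - 6*k + 9) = (k - 5)*(k - 3)*(k - 3)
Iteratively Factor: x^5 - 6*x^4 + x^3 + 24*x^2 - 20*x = (x - 2)*(x^4 - 4*x^3 - 7*x^2 + 10*x) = (x - 2)*(x - 1)*(x^3 - 3*x^2 - 10*x) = (x - 5)*(x - 2)*(x - 1)*(x^2 + 2*x) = x*(x - 5)*(x - 2)*(x - 1)*(x + 2)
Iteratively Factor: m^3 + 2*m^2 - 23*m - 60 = (m + 3)*(m^2 - m - 20) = (m - 5)*(m + 3)*(m + 4)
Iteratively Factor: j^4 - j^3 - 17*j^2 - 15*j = (j + 3)*(j^3 - 4*j^2 - 5*j) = (j - 5)*(j + 3)*(j^2 + j) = j*(j - 5)*(j + 3)*(j + 1)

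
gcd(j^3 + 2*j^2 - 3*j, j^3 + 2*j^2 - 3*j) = j^3 + 2*j^2 - 3*j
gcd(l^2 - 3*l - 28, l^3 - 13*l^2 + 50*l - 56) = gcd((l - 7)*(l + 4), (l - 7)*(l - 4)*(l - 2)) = l - 7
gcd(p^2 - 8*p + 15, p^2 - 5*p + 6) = p - 3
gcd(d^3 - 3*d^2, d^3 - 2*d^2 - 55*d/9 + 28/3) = d - 3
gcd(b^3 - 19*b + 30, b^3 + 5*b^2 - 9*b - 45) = b^2 + 2*b - 15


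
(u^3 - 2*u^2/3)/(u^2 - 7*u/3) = u*(3*u - 2)/(3*u - 7)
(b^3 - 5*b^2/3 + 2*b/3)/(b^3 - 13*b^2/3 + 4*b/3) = (3*b^2 - 5*b + 2)/(3*b^2 - 13*b + 4)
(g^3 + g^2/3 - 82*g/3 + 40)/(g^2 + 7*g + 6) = (3*g^2 - 17*g + 20)/(3*(g + 1))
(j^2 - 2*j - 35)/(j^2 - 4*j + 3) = (j^2 - 2*j - 35)/(j^2 - 4*j + 3)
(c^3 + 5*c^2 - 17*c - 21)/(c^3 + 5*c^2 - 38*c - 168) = (c^2 - 2*c - 3)/(c^2 - 2*c - 24)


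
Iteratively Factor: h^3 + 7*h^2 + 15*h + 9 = (h + 3)*(h^2 + 4*h + 3) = (h + 3)^2*(h + 1)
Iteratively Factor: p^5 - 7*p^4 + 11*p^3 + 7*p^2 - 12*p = (p - 1)*(p^4 - 6*p^3 + 5*p^2 + 12*p) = (p - 4)*(p - 1)*(p^3 - 2*p^2 - 3*p) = p*(p - 4)*(p - 1)*(p^2 - 2*p - 3) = p*(p - 4)*(p - 1)*(p + 1)*(p - 3)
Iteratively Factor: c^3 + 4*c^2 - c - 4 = (c + 4)*(c^2 - 1) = (c - 1)*(c + 4)*(c + 1)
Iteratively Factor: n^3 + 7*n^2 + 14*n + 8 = (n + 4)*(n^2 + 3*n + 2) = (n + 2)*(n + 4)*(n + 1)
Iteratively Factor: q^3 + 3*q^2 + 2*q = (q)*(q^2 + 3*q + 2) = q*(q + 2)*(q + 1)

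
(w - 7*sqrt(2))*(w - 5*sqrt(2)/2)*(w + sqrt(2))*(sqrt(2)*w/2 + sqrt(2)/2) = sqrt(2)*w^4/2 - 17*w^3/2 + sqrt(2)*w^3/2 - 17*w^2/2 + 8*sqrt(2)*w^2 + 8*sqrt(2)*w + 35*w + 35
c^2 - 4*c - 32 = (c - 8)*(c + 4)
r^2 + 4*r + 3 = (r + 1)*(r + 3)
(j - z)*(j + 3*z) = j^2 + 2*j*z - 3*z^2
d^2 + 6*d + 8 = (d + 2)*(d + 4)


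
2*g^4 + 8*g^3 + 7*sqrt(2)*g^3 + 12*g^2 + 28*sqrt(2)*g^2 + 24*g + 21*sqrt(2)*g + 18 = (g + 3)*(g + 3*sqrt(2))*(sqrt(2)*g + 1)*(sqrt(2)*g + sqrt(2))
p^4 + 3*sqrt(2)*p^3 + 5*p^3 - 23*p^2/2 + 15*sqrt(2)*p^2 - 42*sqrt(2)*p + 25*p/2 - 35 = (p - 2)*(p + 7)*(p + sqrt(2)/2)*(p + 5*sqrt(2)/2)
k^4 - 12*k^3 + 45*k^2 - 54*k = k*(k - 6)*(k - 3)^2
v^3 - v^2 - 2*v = v*(v - 2)*(v + 1)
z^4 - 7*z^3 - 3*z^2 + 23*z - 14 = (z - 7)*(z - 1)^2*(z + 2)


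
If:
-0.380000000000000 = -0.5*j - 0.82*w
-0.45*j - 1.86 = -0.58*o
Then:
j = 0.76 - 1.64*w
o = 3.79655172413793 - 1.27241379310345*w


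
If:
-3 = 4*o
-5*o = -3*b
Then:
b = -5/4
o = -3/4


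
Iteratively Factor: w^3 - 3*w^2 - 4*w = (w + 1)*(w^2 - 4*w) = w*(w + 1)*(w - 4)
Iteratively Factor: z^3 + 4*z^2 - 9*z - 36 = (z + 4)*(z^2 - 9) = (z - 3)*(z + 4)*(z + 3)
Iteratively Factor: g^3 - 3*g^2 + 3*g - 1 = (g - 1)*(g^2 - 2*g + 1) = (g - 1)^2*(g - 1)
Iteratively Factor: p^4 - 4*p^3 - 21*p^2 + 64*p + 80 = (p + 4)*(p^3 - 8*p^2 + 11*p + 20) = (p - 5)*(p + 4)*(p^2 - 3*p - 4) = (p - 5)*(p + 1)*(p + 4)*(p - 4)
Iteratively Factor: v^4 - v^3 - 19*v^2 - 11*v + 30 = (v + 3)*(v^3 - 4*v^2 - 7*v + 10) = (v + 2)*(v + 3)*(v^2 - 6*v + 5) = (v - 1)*(v + 2)*(v + 3)*(v - 5)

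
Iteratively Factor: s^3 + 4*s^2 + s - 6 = (s + 2)*(s^2 + 2*s - 3) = (s + 2)*(s + 3)*(s - 1)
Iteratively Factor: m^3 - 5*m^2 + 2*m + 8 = (m - 4)*(m^2 - m - 2) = (m - 4)*(m + 1)*(m - 2)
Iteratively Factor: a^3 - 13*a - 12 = (a + 3)*(a^2 - 3*a - 4) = (a + 1)*(a + 3)*(a - 4)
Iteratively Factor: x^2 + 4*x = (x)*(x + 4)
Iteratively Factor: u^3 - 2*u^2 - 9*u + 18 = (u - 3)*(u^2 + u - 6) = (u - 3)*(u - 2)*(u + 3)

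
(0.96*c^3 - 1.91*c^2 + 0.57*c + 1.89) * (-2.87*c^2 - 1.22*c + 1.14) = -2.7552*c^5 + 4.3105*c^4 + 1.7887*c^3 - 8.2971*c^2 - 1.656*c + 2.1546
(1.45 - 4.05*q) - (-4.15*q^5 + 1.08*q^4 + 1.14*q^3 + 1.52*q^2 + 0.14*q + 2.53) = 4.15*q^5 - 1.08*q^4 - 1.14*q^3 - 1.52*q^2 - 4.19*q - 1.08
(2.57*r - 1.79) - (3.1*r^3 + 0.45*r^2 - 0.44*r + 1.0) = -3.1*r^3 - 0.45*r^2 + 3.01*r - 2.79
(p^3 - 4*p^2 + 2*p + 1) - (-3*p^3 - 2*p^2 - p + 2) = 4*p^3 - 2*p^2 + 3*p - 1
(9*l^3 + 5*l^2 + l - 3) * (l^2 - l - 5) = 9*l^5 - 4*l^4 - 49*l^3 - 29*l^2 - 2*l + 15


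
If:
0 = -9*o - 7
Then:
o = -7/9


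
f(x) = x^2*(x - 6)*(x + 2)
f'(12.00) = 4896.00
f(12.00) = 12096.00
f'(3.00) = -72.00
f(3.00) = -135.00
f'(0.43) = -12.22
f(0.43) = -2.50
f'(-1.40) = -0.90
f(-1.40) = -8.70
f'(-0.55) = 8.90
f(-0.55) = -2.87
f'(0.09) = -2.25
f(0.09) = -0.10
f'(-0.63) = 9.36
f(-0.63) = -3.61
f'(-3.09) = -158.43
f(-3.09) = 94.60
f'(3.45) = -61.38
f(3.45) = -165.41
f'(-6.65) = -1547.39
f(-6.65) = 2601.28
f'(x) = x^2*(x - 6) + x^2*(x + 2) + 2*x*(x - 6)*(x + 2) = 4*x*(x^2 - 3*x - 6)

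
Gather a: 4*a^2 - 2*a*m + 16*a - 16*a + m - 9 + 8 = 4*a^2 - 2*a*m + m - 1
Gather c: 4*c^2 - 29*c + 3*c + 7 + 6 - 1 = 4*c^2 - 26*c + 12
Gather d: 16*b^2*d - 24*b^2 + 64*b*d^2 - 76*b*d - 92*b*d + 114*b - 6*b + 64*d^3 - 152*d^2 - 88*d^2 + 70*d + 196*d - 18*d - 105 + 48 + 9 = -24*b^2 + 108*b + 64*d^3 + d^2*(64*b - 240) + d*(16*b^2 - 168*b + 248) - 48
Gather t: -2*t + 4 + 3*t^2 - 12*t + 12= 3*t^2 - 14*t + 16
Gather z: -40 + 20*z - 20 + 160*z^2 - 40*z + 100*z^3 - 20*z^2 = 100*z^3 + 140*z^2 - 20*z - 60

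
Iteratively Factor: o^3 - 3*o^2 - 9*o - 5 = (o + 1)*(o^2 - 4*o - 5) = (o + 1)^2*(o - 5)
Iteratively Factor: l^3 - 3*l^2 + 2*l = (l - 2)*(l^2 - l) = (l - 2)*(l - 1)*(l)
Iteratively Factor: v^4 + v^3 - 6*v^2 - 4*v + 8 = (v - 1)*(v^3 + 2*v^2 - 4*v - 8) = (v - 1)*(v + 2)*(v^2 - 4) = (v - 1)*(v + 2)^2*(v - 2)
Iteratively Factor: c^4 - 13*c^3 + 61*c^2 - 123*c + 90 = (c - 2)*(c^3 - 11*c^2 + 39*c - 45) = (c - 3)*(c - 2)*(c^2 - 8*c + 15) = (c - 3)^2*(c - 2)*(c - 5)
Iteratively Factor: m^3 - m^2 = (m)*(m^2 - m) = m*(m - 1)*(m)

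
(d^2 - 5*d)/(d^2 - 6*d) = (d - 5)/(d - 6)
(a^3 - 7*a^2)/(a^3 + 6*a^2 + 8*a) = a*(a - 7)/(a^2 + 6*a + 8)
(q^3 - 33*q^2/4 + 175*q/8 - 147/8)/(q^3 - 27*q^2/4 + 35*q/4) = (2*q^2 - 13*q + 21)/(2*q*(q - 5))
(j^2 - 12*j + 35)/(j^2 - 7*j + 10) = (j - 7)/(j - 2)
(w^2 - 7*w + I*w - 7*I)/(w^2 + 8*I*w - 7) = (w - 7)/(w + 7*I)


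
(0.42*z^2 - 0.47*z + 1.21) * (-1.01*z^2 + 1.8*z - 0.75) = -0.4242*z^4 + 1.2307*z^3 - 2.3831*z^2 + 2.5305*z - 0.9075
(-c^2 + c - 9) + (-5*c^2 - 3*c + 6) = -6*c^2 - 2*c - 3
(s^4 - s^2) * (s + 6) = s^5 + 6*s^4 - s^3 - 6*s^2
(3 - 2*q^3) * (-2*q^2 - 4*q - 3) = 4*q^5 + 8*q^4 + 6*q^3 - 6*q^2 - 12*q - 9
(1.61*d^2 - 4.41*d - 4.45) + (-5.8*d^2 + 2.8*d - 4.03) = -4.19*d^2 - 1.61*d - 8.48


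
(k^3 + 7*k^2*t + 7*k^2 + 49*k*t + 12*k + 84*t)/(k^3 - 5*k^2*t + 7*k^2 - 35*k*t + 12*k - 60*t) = (-k - 7*t)/(-k + 5*t)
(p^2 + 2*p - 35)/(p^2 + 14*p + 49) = (p - 5)/(p + 7)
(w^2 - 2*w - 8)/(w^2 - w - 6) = (w - 4)/(w - 3)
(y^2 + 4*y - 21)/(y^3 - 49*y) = (y - 3)/(y*(y - 7))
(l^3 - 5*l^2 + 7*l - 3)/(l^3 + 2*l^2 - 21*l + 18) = (l - 1)/(l + 6)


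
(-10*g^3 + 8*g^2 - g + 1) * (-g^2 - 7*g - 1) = 10*g^5 + 62*g^4 - 45*g^3 - 2*g^2 - 6*g - 1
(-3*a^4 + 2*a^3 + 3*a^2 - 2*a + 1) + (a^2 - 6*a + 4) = -3*a^4 + 2*a^3 + 4*a^2 - 8*a + 5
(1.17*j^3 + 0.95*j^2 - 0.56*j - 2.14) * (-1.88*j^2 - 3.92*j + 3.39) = -2.1996*j^5 - 6.3724*j^4 + 1.2951*j^3 + 9.4389*j^2 + 6.4904*j - 7.2546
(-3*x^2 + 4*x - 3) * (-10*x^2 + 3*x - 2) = 30*x^4 - 49*x^3 + 48*x^2 - 17*x + 6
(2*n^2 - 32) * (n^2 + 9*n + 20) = 2*n^4 + 18*n^3 + 8*n^2 - 288*n - 640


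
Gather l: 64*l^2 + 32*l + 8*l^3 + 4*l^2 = 8*l^3 + 68*l^2 + 32*l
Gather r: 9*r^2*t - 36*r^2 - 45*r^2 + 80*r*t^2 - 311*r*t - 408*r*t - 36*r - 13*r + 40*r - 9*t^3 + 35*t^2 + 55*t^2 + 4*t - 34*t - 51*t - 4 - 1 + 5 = r^2*(9*t - 81) + r*(80*t^2 - 719*t - 9) - 9*t^3 + 90*t^2 - 81*t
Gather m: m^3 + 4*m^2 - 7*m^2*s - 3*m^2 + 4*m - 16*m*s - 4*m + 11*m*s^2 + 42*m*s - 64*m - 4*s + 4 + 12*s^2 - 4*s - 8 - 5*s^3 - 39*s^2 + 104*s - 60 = m^3 + m^2*(1 - 7*s) + m*(11*s^2 + 26*s - 64) - 5*s^3 - 27*s^2 + 96*s - 64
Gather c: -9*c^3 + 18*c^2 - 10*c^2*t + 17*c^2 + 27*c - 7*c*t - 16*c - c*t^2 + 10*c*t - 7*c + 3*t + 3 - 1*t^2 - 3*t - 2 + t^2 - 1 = -9*c^3 + c^2*(35 - 10*t) + c*(-t^2 + 3*t + 4)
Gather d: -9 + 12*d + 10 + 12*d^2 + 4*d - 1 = 12*d^2 + 16*d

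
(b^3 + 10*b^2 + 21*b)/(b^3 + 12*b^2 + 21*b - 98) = b*(b + 3)/(b^2 + 5*b - 14)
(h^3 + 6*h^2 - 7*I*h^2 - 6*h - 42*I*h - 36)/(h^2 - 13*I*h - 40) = (h^3 + h^2*(6 - 7*I) + h*(-6 - 42*I) - 36)/(h^2 - 13*I*h - 40)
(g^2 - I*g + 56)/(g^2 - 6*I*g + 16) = (g + 7*I)/(g + 2*I)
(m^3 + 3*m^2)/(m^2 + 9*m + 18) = m^2/(m + 6)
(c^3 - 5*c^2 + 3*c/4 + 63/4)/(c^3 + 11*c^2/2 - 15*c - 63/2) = (c - 7/2)/(c + 7)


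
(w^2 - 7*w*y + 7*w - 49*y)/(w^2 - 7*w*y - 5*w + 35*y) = (w + 7)/(w - 5)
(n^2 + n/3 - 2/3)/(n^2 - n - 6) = (-n^2 - n/3 + 2/3)/(-n^2 + n + 6)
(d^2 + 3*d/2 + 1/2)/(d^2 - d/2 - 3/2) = (2*d + 1)/(2*d - 3)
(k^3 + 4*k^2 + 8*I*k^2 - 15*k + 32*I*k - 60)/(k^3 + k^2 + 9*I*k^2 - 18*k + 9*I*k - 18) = (k^2 + k*(4 + 5*I) + 20*I)/(k^2 + k*(1 + 6*I) + 6*I)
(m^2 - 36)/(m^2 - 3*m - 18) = (m + 6)/(m + 3)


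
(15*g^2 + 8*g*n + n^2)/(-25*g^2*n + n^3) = (-3*g - n)/(n*(5*g - n))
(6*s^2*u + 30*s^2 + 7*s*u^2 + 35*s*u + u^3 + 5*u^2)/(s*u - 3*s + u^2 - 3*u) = (6*s*u + 30*s + u^2 + 5*u)/(u - 3)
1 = 1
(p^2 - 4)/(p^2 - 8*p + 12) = (p + 2)/(p - 6)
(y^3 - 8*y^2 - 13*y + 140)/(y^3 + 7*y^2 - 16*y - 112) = (y^2 - 12*y + 35)/(y^2 + 3*y - 28)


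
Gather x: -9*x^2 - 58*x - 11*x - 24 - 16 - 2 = -9*x^2 - 69*x - 42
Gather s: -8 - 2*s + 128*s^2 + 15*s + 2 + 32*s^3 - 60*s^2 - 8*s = 32*s^3 + 68*s^2 + 5*s - 6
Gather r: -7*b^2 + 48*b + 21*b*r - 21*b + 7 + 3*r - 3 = -7*b^2 + 27*b + r*(21*b + 3) + 4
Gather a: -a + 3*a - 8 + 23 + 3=2*a + 18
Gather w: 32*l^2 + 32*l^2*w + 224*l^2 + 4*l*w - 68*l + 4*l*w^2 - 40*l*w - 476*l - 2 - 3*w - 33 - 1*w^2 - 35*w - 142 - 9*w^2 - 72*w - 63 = 256*l^2 - 544*l + w^2*(4*l - 10) + w*(32*l^2 - 36*l - 110) - 240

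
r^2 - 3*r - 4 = (r - 4)*(r + 1)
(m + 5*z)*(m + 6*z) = m^2 + 11*m*z + 30*z^2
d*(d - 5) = d^2 - 5*d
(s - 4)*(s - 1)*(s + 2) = s^3 - 3*s^2 - 6*s + 8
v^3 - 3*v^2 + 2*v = v*(v - 2)*(v - 1)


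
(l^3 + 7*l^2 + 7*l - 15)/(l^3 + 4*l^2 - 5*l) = (l + 3)/l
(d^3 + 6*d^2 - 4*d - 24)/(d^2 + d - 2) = (d^2 + 4*d - 12)/(d - 1)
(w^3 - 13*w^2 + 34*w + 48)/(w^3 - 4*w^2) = (w^3 - 13*w^2 + 34*w + 48)/(w^2*(w - 4))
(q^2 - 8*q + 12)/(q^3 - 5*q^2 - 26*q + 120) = (q - 2)/(q^2 + q - 20)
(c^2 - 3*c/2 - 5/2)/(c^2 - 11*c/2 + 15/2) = (c + 1)/(c - 3)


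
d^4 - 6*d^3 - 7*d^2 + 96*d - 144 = (d - 4)*(d - 3)^2*(d + 4)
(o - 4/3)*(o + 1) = o^2 - o/3 - 4/3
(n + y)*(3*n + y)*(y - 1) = 3*n^2*y - 3*n^2 + 4*n*y^2 - 4*n*y + y^3 - y^2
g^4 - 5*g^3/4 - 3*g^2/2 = g^2*(g - 2)*(g + 3/4)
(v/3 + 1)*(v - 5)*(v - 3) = v^3/3 - 5*v^2/3 - 3*v + 15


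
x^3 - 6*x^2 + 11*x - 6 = (x - 3)*(x - 2)*(x - 1)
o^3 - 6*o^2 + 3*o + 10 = (o - 5)*(o - 2)*(o + 1)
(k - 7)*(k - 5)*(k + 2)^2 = k^4 - 8*k^3 - 9*k^2 + 92*k + 140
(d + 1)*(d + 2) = d^2 + 3*d + 2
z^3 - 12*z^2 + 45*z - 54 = (z - 6)*(z - 3)^2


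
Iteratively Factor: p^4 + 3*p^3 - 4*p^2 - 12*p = (p + 3)*(p^3 - 4*p) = p*(p + 3)*(p^2 - 4) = p*(p - 2)*(p + 3)*(p + 2)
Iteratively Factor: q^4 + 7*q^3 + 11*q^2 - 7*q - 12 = (q - 1)*(q^3 + 8*q^2 + 19*q + 12) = (q - 1)*(q + 1)*(q^2 + 7*q + 12) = (q - 1)*(q + 1)*(q + 4)*(q + 3)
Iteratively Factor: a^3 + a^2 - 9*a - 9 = (a + 3)*(a^2 - 2*a - 3) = (a + 1)*(a + 3)*(a - 3)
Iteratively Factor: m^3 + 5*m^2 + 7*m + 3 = (m + 1)*(m^2 + 4*m + 3) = (m + 1)^2*(m + 3)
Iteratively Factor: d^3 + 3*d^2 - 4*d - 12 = (d - 2)*(d^2 + 5*d + 6) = (d - 2)*(d + 3)*(d + 2)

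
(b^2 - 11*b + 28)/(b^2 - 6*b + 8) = (b - 7)/(b - 2)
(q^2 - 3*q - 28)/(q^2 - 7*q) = (q + 4)/q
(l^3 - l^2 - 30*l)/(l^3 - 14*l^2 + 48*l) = (l + 5)/(l - 8)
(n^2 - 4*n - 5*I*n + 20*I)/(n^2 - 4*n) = (n - 5*I)/n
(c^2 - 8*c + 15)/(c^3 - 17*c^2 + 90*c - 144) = (c - 5)/(c^2 - 14*c + 48)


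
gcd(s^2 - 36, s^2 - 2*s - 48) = s + 6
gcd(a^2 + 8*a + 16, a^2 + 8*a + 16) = a^2 + 8*a + 16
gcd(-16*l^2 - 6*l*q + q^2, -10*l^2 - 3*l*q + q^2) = 2*l + q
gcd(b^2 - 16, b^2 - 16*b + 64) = 1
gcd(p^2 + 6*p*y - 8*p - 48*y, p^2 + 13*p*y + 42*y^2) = p + 6*y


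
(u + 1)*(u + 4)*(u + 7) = u^3 + 12*u^2 + 39*u + 28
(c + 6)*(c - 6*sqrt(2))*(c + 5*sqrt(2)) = c^3 - sqrt(2)*c^2 + 6*c^2 - 60*c - 6*sqrt(2)*c - 360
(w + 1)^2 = w^2 + 2*w + 1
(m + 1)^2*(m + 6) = m^3 + 8*m^2 + 13*m + 6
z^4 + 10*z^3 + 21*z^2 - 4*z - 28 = (z - 1)*(z + 2)^2*(z + 7)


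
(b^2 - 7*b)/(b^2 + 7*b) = (b - 7)/(b + 7)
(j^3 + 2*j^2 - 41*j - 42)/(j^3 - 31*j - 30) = (j + 7)/(j + 5)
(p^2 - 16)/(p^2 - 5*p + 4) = (p + 4)/(p - 1)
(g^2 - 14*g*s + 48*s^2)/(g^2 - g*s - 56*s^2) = (g - 6*s)/(g + 7*s)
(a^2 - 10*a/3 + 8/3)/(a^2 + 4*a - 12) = (a - 4/3)/(a + 6)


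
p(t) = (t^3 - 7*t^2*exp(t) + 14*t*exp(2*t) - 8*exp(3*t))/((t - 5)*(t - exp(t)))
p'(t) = (-7*t^2*exp(t) + 3*t^2 + 28*t*exp(2*t) - 14*t*exp(t) - 24*exp(3*t) + 14*exp(2*t))/((t - 5)*(t - exp(t))) + (exp(t) - 1)*(t^3 - 7*t^2*exp(t) + 14*t*exp(2*t) - 8*exp(3*t))/((t - 5)*(t - exp(t))^2) - (t^3 - 7*t^2*exp(t) + 14*t*exp(2*t) - 8*exp(3*t))/((t - 5)^2*(t - exp(t)))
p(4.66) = -253941.13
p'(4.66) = -1261490.48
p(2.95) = -1263.82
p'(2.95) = -3247.56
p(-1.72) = -0.75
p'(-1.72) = 0.21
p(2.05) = -132.67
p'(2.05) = -325.45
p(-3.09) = -1.29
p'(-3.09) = 0.53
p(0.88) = -8.38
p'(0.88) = -18.43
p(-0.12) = -1.36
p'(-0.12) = -1.76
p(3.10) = -1862.48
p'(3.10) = -4845.58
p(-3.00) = -1.24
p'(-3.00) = 0.52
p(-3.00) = -1.24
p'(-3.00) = 0.52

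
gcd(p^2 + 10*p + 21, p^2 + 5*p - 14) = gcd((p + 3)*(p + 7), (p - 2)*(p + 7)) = p + 7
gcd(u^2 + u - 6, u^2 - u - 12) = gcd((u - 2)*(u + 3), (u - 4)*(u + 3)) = u + 3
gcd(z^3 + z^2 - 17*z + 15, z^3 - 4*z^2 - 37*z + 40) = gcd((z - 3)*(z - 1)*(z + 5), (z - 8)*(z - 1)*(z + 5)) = z^2 + 4*z - 5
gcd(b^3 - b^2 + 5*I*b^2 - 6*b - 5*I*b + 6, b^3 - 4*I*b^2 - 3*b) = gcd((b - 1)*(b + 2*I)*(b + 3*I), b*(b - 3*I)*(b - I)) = 1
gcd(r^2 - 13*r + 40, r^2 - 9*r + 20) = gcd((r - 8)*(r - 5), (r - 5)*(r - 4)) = r - 5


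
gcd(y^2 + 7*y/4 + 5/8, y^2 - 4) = 1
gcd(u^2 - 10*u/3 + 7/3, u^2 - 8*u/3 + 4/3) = 1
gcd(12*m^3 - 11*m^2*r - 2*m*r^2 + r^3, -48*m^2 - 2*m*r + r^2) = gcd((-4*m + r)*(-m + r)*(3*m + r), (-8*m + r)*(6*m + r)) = 1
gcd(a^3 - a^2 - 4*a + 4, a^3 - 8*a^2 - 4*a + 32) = a^2 - 4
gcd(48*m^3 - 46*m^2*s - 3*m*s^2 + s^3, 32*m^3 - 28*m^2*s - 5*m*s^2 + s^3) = 8*m^2 - 9*m*s + s^2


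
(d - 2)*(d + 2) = d^2 - 4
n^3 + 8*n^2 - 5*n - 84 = (n - 3)*(n + 4)*(n + 7)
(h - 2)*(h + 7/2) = h^2 + 3*h/2 - 7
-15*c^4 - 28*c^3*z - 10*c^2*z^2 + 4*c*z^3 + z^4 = (-3*c + z)*(c + z)^2*(5*c + z)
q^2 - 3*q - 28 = (q - 7)*(q + 4)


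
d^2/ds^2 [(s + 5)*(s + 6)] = 2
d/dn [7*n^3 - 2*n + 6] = 21*n^2 - 2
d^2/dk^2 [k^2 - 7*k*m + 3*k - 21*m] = 2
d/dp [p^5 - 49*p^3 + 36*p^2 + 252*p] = 5*p^4 - 147*p^2 + 72*p + 252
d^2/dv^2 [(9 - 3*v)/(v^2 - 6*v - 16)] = 6*(v - 3)*(-3*v^2 + 18*v + 4*(v - 3)^2 + 48)/(-v^2 + 6*v + 16)^3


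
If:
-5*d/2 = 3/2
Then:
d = -3/5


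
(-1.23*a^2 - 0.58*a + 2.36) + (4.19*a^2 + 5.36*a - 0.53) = 2.96*a^2 + 4.78*a + 1.83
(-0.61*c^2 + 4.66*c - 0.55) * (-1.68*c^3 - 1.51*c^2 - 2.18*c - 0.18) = 1.0248*c^5 - 6.9077*c^4 - 4.7828*c^3 - 9.2185*c^2 + 0.3602*c + 0.099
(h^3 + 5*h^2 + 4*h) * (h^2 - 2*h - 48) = h^5 + 3*h^4 - 54*h^3 - 248*h^2 - 192*h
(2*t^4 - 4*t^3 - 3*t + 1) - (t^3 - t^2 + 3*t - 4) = 2*t^4 - 5*t^3 + t^2 - 6*t + 5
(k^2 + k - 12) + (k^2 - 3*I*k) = 2*k^2 + k - 3*I*k - 12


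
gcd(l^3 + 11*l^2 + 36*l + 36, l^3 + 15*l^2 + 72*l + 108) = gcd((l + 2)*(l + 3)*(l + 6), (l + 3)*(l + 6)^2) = l^2 + 9*l + 18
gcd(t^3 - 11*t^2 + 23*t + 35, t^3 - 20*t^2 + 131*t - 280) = t^2 - 12*t + 35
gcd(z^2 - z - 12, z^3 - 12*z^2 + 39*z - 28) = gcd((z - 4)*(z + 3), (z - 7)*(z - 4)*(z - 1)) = z - 4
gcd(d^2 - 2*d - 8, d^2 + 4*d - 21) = 1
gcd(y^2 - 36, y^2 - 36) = y^2 - 36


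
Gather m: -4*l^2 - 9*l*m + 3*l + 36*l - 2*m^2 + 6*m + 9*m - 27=-4*l^2 + 39*l - 2*m^2 + m*(15 - 9*l) - 27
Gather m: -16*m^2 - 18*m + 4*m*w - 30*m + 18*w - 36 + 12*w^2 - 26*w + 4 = -16*m^2 + m*(4*w - 48) + 12*w^2 - 8*w - 32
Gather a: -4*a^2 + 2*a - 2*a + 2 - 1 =1 - 4*a^2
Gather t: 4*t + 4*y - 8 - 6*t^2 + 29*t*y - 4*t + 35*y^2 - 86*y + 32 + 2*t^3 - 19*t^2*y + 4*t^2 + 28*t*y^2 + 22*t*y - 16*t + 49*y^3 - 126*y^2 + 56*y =2*t^3 + t^2*(-19*y - 2) + t*(28*y^2 + 51*y - 16) + 49*y^3 - 91*y^2 - 26*y + 24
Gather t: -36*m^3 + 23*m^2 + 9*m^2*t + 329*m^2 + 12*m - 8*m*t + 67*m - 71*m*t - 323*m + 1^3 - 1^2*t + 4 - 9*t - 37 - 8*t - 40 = -36*m^3 + 352*m^2 - 244*m + t*(9*m^2 - 79*m - 18) - 72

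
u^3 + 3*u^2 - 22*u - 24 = (u - 4)*(u + 1)*(u + 6)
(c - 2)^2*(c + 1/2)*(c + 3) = c^4 - c^3/2 - 17*c^2/2 + 8*c + 6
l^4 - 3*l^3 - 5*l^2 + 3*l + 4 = (l - 4)*(l - 1)*(l + 1)^2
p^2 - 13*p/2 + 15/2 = (p - 5)*(p - 3/2)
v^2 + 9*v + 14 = (v + 2)*(v + 7)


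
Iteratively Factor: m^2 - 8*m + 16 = (m - 4)*(m - 4)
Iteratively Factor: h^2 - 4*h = (h - 4)*(h)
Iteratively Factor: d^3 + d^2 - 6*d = (d - 2)*(d^2 + 3*d) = (d - 2)*(d + 3)*(d)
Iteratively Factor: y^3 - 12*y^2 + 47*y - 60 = (y - 3)*(y^2 - 9*y + 20) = (y - 5)*(y - 3)*(y - 4)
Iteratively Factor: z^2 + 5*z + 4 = (z + 4)*(z + 1)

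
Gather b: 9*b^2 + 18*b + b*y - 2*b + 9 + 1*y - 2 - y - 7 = 9*b^2 + b*(y + 16)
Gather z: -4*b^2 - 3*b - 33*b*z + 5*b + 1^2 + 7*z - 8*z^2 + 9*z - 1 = -4*b^2 + 2*b - 8*z^2 + z*(16 - 33*b)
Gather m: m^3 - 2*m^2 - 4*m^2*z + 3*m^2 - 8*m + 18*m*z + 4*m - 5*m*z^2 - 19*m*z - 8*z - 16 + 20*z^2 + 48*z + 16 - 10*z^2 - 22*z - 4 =m^3 + m^2*(1 - 4*z) + m*(-5*z^2 - z - 4) + 10*z^2 + 18*z - 4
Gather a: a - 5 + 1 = a - 4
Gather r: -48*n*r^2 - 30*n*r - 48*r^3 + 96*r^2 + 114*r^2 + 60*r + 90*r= -48*r^3 + r^2*(210 - 48*n) + r*(150 - 30*n)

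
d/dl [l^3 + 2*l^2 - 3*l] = 3*l^2 + 4*l - 3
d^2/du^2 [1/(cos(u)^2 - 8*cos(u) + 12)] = 2*(-2*sin(u)^4 + 9*sin(u)^2 - 63*cos(u) + 3*cos(3*u) + 45)/((cos(u) - 6)^3*(cos(u) - 2)^3)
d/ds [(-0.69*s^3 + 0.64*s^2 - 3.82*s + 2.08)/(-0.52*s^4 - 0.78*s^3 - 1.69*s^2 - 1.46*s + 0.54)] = (-0.3588*s^6 + 0.6656*s^5 - 4.2939*s^4 + 0.382000000000001*s^3 - 3.6408*s^2 + 7.7216*s + 0.974)/(0.2704*s^8 + 0.8112*s^7 + 2.366*s^6 + 4.1548*s^5 + 4.5721*s^4 + 4.0924*s^3 + 0.3064*s^2 - 1.5768*s + 0.2916)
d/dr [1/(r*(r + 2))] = 2*(-r - 1)/(r^2*(r^2 + 4*r + 4))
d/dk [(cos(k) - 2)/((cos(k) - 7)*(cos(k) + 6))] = (cos(k)^2 - 4*cos(k) + 44)*sin(k)/((cos(k) - 7)^2*(cos(k) + 6)^2)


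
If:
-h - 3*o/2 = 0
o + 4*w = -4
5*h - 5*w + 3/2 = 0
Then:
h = -39/25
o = 26/25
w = -63/50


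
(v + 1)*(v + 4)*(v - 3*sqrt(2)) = v^3 - 3*sqrt(2)*v^2 + 5*v^2 - 15*sqrt(2)*v + 4*v - 12*sqrt(2)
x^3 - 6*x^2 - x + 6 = (x - 6)*(x - 1)*(x + 1)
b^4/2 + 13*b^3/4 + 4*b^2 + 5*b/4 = b*(b/2 + 1/2)*(b + 1/2)*(b + 5)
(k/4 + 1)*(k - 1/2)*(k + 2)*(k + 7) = k^4/4 + 25*k^3/8 + 87*k^2/8 + 31*k/4 - 7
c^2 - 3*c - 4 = (c - 4)*(c + 1)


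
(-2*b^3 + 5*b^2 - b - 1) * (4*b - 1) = -8*b^4 + 22*b^3 - 9*b^2 - 3*b + 1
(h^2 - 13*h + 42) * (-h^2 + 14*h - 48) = -h^4 + 27*h^3 - 272*h^2 + 1212*h - 2016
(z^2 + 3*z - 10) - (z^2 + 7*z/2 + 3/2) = -z/2 - 23/2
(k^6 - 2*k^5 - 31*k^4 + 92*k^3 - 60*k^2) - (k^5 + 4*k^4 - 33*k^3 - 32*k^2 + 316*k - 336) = k^6 - 3*k^5 - 35*k^4 + 125*k^3 - 28*k^2 - 316*k + 336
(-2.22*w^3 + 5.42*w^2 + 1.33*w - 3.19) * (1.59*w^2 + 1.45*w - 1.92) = -3.5298*w^5 + 5.3988*w^4 + 14.2361*w^3 - 13.55*w^2 - 7.1791*w + 6.1248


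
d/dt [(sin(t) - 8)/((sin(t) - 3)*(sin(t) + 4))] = (16*sin(t) + cos(t)^2 - 5)*cos(t)/((sin(t) - 3)^2*(sin(t) + 4)^2)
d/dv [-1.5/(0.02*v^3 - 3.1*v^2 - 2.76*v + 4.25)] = (0.09*v^2 - 9.3*v - 4.14)/(0.02*v^3 - 3.1*v^2 - 2.76*v + 4.25)^2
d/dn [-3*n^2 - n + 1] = -6*n - 1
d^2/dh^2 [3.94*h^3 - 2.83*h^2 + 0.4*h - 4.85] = 23.64*h - 5.66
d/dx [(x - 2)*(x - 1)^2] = (x - 1)*(3*x - 5)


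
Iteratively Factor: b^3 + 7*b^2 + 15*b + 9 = (b + 3)*(b^2 + 4*b + 3) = (b + 3)^2*(b + 1)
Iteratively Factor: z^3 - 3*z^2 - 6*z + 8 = (z - 4)*(z^2 + z - 2) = (z - 4)*(z - 1)*(z + 2)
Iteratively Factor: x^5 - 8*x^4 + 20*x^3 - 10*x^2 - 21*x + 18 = (x + 1)*(x^4 - 9*x^3 + 29*x^2 - 39*x + 18) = (x - 1)*(x + 1)*(x^3 - 8*x^2 + 21*x - 18) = (x - 2)*(x - 1)*(x + 1)*(x^2 - 6*x + 9) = (x - 3)*(x - 2)*(x - 1)*(x + 1)*(x - 3)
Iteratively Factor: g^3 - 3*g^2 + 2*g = (g - 1)*(g^2 - 2*g) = (g - 2)*(g - 1)*(g)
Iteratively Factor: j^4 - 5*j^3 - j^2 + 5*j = (j)*(j^3 - 5*j^2 - j + 5) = j*(j + 1)*(j^2 - 6*j + 5) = j*(j - 1)*(j + 1)*(j - 5)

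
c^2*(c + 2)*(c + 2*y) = c^4 + 2*c^3*y + 2*c^3 + 4*c^2*y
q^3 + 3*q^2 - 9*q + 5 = (q - 1)^2*(q + 5)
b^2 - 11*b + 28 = (b - 7)*(b - 4)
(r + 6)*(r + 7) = r^2 + 13*r + 42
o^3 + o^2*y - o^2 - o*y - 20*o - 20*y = (o - 5)*(o + 4)*(o + y)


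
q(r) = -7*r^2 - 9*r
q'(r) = -14*r - 9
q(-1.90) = -8.17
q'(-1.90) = 17.60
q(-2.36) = -17.75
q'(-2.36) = 24.04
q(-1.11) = 1.37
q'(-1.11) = 6.54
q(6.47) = -351.26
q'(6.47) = -99.58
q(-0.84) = 2.62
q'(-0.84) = 2.76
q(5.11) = -228.77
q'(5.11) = -80.54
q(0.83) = -12.29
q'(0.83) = -20.62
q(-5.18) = -141.21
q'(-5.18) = 63.52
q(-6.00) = -198.00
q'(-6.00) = 75.00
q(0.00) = 0.00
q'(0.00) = -9.00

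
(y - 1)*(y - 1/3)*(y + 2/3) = y^3 - 2*y^2/3 - 5*y/9 + 2/9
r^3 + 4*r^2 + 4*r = r*(r + 2)^2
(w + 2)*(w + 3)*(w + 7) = w^3 + 12*w^2 + 41*w + 42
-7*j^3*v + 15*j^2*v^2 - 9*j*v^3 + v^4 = v*(-7*j + v)*(-j + v)^2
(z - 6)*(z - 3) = z^2 - 9*z + 18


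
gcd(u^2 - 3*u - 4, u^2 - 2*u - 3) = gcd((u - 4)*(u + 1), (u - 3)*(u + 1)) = u + 1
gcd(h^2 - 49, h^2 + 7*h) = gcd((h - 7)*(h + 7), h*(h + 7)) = h + 7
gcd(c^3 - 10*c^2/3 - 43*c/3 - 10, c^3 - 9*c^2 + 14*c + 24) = c^2 - 5*c - 6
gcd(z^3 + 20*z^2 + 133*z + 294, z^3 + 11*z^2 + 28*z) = z + 7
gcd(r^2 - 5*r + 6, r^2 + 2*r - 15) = r - 3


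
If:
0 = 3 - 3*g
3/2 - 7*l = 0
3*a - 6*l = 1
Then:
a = 16/21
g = 1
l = 3/14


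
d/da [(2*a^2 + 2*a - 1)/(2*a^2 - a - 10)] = 3*(-2*a^2 - 12*a - 7)/(4*a^4 - 4*a^3 - 39*a^2 + 20*a + 100)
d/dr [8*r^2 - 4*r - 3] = 16*r - 4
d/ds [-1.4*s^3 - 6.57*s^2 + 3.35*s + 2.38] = -4.2*s^2 - 13.14*s + 3.35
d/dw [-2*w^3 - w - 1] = -6*w^2 - 1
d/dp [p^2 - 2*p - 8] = 2*p - 2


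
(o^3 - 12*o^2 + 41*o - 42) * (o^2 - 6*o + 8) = o^5 - 18*o^4 + 121*o^3 - 384*o^2 + 580*o - 336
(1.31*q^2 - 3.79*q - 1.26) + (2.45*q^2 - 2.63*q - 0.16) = 3.76*q^2 - 6.42*q - 1.42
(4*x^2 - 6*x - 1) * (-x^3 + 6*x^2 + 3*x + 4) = -4*x^5 + 30*x^4 - 23*x^3 - 8*x^2 - 27*x - 4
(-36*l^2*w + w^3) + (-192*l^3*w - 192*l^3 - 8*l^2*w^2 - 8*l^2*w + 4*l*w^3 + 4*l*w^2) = -192*l^3*w - 192*l^3 - 8*l^2*w^2 - 44*l^2*w + 4*l*w^3 + 4*l*w^2 + w^3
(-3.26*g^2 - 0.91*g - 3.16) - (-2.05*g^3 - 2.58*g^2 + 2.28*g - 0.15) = 2.05*g^3 - 0.68*g^2 - 3.19*g - 3.01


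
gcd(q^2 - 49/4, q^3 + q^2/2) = 1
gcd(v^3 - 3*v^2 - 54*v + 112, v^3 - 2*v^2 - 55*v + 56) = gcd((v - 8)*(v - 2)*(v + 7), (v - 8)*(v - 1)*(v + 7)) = v^2 - v - 56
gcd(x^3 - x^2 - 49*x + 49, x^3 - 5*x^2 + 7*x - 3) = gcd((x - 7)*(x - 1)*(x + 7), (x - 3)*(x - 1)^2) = x - 1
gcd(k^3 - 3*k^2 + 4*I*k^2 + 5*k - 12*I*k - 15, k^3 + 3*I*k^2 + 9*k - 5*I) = k^2 + 4*I*k + 5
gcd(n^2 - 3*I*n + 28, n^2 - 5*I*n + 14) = n - 7*I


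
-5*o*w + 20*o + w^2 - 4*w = (-5*o + w)*(w - 4)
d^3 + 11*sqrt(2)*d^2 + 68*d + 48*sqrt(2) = (d + sqrt(2))*(d + 4*sqrt(2))*(d + 6*sqrt(2))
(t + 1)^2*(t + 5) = t^3 + 7*t^2 + 11*t + 5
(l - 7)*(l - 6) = l^2 - 13*l + 42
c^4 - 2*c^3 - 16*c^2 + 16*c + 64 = (c - 4)*(c + 2)*(c - 2*sqrt(2))*(c + 2*sqrt(2))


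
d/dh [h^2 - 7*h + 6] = 2*h - 7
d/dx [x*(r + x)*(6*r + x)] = 6*r^2 + 14*r*x + 3*x^2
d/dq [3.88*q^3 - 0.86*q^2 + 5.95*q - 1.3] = 11.64*q^2 - 1.72*q + 5.95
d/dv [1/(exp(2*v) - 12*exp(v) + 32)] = 2*(6 - exp(v))*exp(v)/(exp(2*v) - 12*exp(v) + 32)^2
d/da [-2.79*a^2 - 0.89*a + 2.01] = -5.58*a - 0.89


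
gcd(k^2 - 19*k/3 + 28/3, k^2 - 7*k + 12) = k - 4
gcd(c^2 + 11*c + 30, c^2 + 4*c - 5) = c + 5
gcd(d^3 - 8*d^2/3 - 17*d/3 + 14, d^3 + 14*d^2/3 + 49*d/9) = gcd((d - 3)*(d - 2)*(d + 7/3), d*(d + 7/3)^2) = d + 7/3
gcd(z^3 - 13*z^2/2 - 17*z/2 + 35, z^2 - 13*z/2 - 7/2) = z - 7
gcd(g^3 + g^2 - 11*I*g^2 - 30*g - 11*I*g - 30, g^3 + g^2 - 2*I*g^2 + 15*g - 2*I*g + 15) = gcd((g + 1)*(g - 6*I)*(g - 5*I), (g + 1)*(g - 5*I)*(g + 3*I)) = g^2 + g*(1 - 5*I) - 5*I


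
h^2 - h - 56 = (h - 8)*(h + 7)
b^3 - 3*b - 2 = (b - 2)*(b + 1)^2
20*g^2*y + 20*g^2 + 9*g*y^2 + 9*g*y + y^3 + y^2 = (4*g + y)*(5*g + y)*(y + 1)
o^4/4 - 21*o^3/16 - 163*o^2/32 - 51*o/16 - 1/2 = (o/4 + 1/2)*(o - 8)*(o + 1/4)*(o + 1/2)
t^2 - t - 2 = (t - 2)*(t + 1)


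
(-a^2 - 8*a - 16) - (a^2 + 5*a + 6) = -2*a^2 - 13*a - 22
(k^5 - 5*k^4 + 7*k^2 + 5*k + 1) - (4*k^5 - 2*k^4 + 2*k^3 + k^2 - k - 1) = -3*k^5 - 3*k^4 - 2*k^3 + 6*k^2 + 6*k + 2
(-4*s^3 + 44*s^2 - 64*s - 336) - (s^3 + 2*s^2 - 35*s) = -5*s^3 + 42*s^2 - 29*s - 336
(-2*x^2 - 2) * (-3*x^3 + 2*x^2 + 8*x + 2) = 6*x^5 - 4*x^4 - 10*x^3 - 8*x^2 - 16*x - 4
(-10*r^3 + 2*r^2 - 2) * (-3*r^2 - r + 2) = 30*r^5 + 4*r^4 - 22*r^3 + 10*r^2 + 2*r - 4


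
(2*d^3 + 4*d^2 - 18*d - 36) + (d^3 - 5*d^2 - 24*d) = 3*d^3 - d^2 - 42*d - 36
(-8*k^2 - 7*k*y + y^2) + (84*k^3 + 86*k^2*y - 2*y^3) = 84*k^3 + 86*k^2*y - 8*k^2 - 7*k*y - 2*y^3 + y^2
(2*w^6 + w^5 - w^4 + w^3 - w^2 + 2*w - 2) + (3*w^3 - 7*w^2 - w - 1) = 2*w^6 + w^5 - w^4 + 4*w^3 - 8*w^2 + w - 3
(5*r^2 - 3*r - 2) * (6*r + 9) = 30*r^3 + 27*r^2 - 39*r - 18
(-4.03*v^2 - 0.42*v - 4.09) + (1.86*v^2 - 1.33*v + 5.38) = -2.17*v^2 - 1.75*v + 1.29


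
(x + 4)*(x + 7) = x^2 + 11*x + 28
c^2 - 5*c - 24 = (c - 8)*(c + 3)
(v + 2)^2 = v^2 + 4*v + 4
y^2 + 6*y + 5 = (y + 1)*(y + 5)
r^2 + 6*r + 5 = (r + 1)*(r + 5)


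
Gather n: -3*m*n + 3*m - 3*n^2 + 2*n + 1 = 3*m - 3*n^2 + n*(2 - 3*m) + 1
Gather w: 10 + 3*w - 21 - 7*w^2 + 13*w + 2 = -7*w^2 + 16*w - 9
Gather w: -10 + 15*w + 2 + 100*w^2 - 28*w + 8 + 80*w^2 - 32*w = 180*w^2 - 45*w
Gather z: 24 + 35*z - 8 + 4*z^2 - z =4*z^2 + 34*z + 16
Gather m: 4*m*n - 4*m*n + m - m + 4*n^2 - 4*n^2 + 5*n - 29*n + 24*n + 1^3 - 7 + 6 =0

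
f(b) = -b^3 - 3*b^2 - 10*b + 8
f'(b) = -3*b^2 - 6*b - 10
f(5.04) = -246.63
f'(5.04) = -116.44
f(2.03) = -33.03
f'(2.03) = -34.54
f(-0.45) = 11.98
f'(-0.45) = -7.91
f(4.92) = -232.91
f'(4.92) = -112.14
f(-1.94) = 23.41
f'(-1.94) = -9.65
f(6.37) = -435.91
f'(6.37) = -169.95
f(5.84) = -351.89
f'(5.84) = -147.36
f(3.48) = -105.28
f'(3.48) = -67.21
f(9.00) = -1054.00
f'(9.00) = -307.00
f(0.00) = 8.00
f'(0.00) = -10.00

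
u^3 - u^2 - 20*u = u*(u - 5)*(u + 4)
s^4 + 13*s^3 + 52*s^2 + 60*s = s*(s + 2)*(s + 5)*(s + 6)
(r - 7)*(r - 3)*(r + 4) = r^3 - 6*r^2 - 19*r + 84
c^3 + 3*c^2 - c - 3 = (c - 1)*(c + 1)*(c + 3)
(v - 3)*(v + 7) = v^2 + 4*v - 21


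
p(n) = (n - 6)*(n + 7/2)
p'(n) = 2*n - 5/2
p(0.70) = -22.26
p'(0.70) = -1.10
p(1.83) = -22.23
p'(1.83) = 1.16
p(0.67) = -22.23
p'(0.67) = -1.16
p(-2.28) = -10.10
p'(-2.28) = -7.06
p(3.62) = -16.95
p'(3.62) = 4.74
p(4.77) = -10.17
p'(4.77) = 7.04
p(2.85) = -20.00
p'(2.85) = 3.20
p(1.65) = -22.40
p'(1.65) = 0.80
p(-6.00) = 30.00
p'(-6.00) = -14.50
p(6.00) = 0.00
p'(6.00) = 9.50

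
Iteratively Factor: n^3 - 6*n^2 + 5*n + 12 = (n + 1)*(n^2 - 7*n + 12) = (n - 4)*(n + 1)*(n - 3)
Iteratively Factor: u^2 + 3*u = (u)*(u + 3)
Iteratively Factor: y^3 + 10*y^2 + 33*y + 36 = (y + 3)*(y^2 + 7*y + 12) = (y + 3)*(y + 4)*(y + 3)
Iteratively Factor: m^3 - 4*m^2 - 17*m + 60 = (m - 3)*(m^2 - m - 20) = (m - 3)*(m + 4)*(m - 5)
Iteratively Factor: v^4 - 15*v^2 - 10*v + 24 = (v - 4)*(v^3 + 4*v^2 + v - 6) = (v - 4)*(v + 2)*(v^2 + 2*v - 3) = (v - 4)*(v - 1)*(v + 2)*(v + 3)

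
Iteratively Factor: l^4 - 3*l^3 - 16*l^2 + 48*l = (l - 3)*(l^3 - 16*l) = (l - 4)*(l - 3)*(l^2 + 4*l) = (l - 4)*(l - 3)*(l + 4)*(l)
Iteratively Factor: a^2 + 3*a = (a)*(a + 3)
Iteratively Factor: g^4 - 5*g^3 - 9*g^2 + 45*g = (g + 3)*(g^3 - 8*g^2 + 15*g) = (g - 3)*(g + 3)*(g^2 - 5*g) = (g - 5)*(g - 3)*(g + 3)*(g)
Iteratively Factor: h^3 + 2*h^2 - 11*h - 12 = (h + 4)*(h^2 - 2*h - 3) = (h + 1)*(h + 4)*(h - 3)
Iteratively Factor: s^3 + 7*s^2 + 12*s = (s + 4)*(s^2 + 3*s) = s*(s + 4)*(s + 3)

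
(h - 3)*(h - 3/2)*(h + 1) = h^3 - 7*h^2/2 + 9/2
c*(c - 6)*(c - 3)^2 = c^4 - 12*c^3 + 45*c^2 - 54*c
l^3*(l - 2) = l^4 - 2*l^3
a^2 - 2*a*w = a*(a - 2*w)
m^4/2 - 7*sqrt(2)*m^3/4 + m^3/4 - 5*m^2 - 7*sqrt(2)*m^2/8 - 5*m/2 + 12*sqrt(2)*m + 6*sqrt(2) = (m/2 + sqrt(2))*(m + 1/2)*(m - 4*sqrt(2))*(m - 3*sqrt(2)/2)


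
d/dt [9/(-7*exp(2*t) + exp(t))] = 9*(14*exp(t) - 1)*exp(-t)/(7*exp(t) - 1)^2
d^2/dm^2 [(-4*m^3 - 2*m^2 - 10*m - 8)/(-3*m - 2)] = 8*(9*m^3 + 18*m^2 + 12*m + 5)/(27*m^3 + 54*m^2 + 36*m + 8)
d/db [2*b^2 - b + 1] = 4*b - 1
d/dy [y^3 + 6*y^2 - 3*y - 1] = 3*y^2 + 12*y - 3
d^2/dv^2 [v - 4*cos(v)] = 4*cos(v)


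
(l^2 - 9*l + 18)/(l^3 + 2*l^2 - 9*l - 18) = (l - 6)/(l^2 + 5*l + 6)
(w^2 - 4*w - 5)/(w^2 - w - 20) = (w + 1)/(w + 4)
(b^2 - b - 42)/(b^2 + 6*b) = (b - 7)/b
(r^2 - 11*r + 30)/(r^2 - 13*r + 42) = (r - 5)/(r - 7)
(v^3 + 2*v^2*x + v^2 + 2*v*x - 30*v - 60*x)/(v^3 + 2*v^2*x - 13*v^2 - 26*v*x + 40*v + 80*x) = (v + 6)/(v - 8)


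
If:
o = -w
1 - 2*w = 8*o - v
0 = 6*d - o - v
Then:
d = -7*w/6 - 1/6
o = -w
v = -6*w - 1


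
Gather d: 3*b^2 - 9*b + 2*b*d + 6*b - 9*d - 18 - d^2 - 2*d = 3*b^2 - 3*b - d^2 + d*(2*b - 11) - 18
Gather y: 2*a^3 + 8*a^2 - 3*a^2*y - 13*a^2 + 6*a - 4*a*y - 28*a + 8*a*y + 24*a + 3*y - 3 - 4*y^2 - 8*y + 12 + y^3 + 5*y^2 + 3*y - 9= 2*a^3 - 5*a^2 + 2*a + y^3 + y^2 + y*(-3*a^2 + 4*a - 2)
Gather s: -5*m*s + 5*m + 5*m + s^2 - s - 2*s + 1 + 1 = 10*m + s^2 + s*(-5*m - 3) + 2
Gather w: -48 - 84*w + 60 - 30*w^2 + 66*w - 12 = -30*w^2 - 18*w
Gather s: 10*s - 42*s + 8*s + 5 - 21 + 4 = -24*s - 12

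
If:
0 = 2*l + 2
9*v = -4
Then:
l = -1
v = -4/9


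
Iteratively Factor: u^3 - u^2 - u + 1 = (u + 1)*(u^2 - 2*u + 1) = (u - 1)*(u + 1)*(u - 1)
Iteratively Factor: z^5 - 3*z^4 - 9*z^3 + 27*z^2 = (z - 3)*(z^4 - 9*z^2) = (z - 3)^2*(z^3 + 3*z^2) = z*(z - 3)^2*(z^2 + 3*z) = z^2*(z - 3)^2*(z + 3)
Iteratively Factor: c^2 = (c)*(c)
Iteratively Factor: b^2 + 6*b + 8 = (b + 2)*(b + 4)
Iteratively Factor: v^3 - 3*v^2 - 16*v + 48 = (v - 4)*(v^2 + v - 12) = (v - 4)*(v - 3)*(v + 4)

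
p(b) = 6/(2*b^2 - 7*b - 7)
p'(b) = 6*(7 - 4*b)/(2*b^2 - 7*b - 7)^2 = 6*(7 - 4*b)/(-2*b^2 + 7*b + 7)^2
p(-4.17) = 0.11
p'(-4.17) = 0.04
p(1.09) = -0.49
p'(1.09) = 0.11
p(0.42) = -0.63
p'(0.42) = 0.35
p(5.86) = 0.29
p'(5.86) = -0.23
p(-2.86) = 0.20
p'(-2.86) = 0.13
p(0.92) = -0.51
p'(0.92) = 0.14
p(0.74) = -0.54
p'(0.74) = 0.20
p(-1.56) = 0.68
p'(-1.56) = 1.03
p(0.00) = -0.86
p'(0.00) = 0.86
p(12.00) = 0.03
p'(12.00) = -0.00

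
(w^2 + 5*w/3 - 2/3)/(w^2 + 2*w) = (w - 1/3)/w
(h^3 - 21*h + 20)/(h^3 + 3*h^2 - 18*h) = (h^3 - 21*h + 20)/(h*(h^2 + 3*h - 18))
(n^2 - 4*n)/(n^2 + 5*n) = (n - 4)/(n + 5)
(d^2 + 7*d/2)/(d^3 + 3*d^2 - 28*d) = (d + 7/2)/(d^2 + 3*d - 28)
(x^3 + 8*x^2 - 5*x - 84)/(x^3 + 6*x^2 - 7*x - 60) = (x + 7)/(x + 5)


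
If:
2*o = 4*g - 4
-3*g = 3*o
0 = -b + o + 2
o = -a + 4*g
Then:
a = 10/3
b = 4/3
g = 2/3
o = -2/3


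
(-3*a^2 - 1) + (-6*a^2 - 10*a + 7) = -9*a^2 - 10*a + 6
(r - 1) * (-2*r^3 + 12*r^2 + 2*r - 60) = -2*r^4 + 14*r^3 - 10*r^2 - 62*r + 60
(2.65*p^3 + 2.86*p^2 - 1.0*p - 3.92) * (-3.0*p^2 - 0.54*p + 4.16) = -7.95*p^5 - 10.011*p^4 + 12.4796*p^3 + 24.1976*p^2 - 2.0432*p - 16.3072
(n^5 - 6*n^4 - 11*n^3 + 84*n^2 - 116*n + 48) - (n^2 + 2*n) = n^5 - 6*n^4 - 11*n^3 + 83*n^2 - 118*n + 48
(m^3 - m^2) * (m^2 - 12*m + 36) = m^5 - 13*m^4 + 48*m^3 - 36*m^2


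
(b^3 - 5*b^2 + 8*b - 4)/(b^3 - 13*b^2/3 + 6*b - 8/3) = 3*(b - 2)/(3*b - 4)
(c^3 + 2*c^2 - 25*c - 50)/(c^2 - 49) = (c^3 + 2*c^2 - 25*c - 50)/(c^2 - 49)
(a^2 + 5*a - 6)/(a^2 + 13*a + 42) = (a - 1)/(a + 7)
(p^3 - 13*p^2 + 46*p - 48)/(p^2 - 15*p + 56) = (p^2 - 5*p + 6)/(p - 7)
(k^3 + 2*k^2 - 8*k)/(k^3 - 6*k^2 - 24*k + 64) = k/(k - 8)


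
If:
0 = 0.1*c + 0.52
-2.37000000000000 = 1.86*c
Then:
No Solution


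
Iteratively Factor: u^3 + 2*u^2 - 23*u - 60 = (u - 5)*(u^2 + 7*u + 12) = (u - 5)*(u + 4)*(u + 3)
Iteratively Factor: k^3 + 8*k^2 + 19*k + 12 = (k + 4)*(k^2 + 4*k + 3) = (k + 3)*(k + 4)*(k + 1)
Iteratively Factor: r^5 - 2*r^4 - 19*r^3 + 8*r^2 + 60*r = (r - 5)*(r^4 + 3*r^3 - 4*r^2 - 12*r) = (r - 5)*(r - 2)*(r^3 + 5*r^2 + 6*r) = (r - 5)*(r - 2)*(r + 2)*(r^2 + 3*r) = r*(r - 5)*(r - 2)*(r + 2)*(r + 3)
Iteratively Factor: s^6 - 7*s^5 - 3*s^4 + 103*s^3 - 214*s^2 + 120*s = (s - 1)*(s^5 - 6*s^4 - 9*s^3 + 94*s^2 - 120*s) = (s - 3)*(s - 1)*(s^4 - 3*s^3 - 18*s^2 + 40*s) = (s - 5)*(s - 3)*(s - 1)*(s^3 + 2*s^2 - 8*s) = (s - 5)*(s - 3)*(s - 1)*(s + 4)*(s^2 - 2*s) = (s - 5)*(s - 3)*(s - 2)*(s - 1)*(s + 4)*(s)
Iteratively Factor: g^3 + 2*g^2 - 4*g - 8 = (g + 2)*(g^2 - 4) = (g - 2)*(g + 2)*(g + 2)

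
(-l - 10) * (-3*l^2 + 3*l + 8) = 3*l^3 + 27*l^2 - 38*l - 80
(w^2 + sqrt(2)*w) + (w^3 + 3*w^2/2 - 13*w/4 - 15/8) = w^3 + 5*w^2/2 - 13*w/4 + sqrt(2)*w - 15/8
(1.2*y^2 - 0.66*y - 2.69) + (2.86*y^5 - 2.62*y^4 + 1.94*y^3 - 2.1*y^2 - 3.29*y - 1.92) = 2.86*y^5 - 2.62*y^4 + 1.94*y^3 - 0.9*y^2 - 3.95*y - 4.61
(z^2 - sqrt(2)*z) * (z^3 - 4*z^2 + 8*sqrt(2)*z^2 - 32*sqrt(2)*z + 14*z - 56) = z^5 - 4*z^4 + 7*sqrt(2)*z^4 - 28*sqrt(2)*z^3 - 2*z^3 - 14*sqrt(2)*z^2 + 8*z^2 + 56*sqrt(2)*z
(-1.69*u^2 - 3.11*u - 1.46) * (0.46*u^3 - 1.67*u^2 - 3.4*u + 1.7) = -0.7774*u^5 + 1.3917*u^4 + 10.2681*u^3 + 10.1392*u^2 - 0.323*u - 2.482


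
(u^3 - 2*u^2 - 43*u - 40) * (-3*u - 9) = -3*u^4 - 3*u^3 + 147*u^2 + 507*u + 360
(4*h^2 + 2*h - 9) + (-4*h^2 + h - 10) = 3*h - 19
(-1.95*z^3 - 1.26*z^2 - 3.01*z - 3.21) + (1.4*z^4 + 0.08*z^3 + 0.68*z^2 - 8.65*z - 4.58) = 1.4*z^4 - 1.87*z^3 - 0.58*z^2 - 11.66*z - 7.79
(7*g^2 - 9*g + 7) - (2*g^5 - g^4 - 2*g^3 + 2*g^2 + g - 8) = -2*g^5 + g^4 + 2*g^3 + 5*g^2 - 10*g + 15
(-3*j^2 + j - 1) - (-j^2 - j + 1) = -2*j^2 + 2*j - 2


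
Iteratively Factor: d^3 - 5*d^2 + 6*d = (d - 3)*(d^2 - 2*d) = d*(d - 3)*(d - 2)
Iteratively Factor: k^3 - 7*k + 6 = (k - 1)*(k^2 + k - 6) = (k - 2)*(k - 1)*(k + 3)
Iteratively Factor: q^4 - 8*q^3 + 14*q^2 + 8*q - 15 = (q - 3)*(q^3 - 5*q^2 - q + 5) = (q - 5)*(q - 3)*(q^2 - 1) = (q - 5)*(q - 3)*(q - 1)*(q + 1)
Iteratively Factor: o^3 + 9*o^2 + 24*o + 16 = (o + 1)*(o^2 + 8*o + 16) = (o + 1)*(o + 4)*(o + 4)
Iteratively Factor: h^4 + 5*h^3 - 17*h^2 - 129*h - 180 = (h + 4)*(h^3 + h^2 - 21*h - 45) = (h + 3)*(h + 4)*(h^2 - 2*h - 15) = (h + 3)^2*(h + 4)*(h - 5)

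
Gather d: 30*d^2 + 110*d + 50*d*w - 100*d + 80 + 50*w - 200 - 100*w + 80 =30*d^2 + d*(50*w + 10) - 50*w - 40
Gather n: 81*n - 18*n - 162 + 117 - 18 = 63*n - 63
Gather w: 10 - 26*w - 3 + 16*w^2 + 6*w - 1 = 16*w^2 - 20*w + 6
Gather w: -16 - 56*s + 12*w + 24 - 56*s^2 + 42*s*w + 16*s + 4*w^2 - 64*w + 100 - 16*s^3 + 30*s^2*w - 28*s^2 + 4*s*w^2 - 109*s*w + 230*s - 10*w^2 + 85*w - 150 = -16*s^3 - 84*s^2 + 190*s + w^2*(4*s - 6) + w*(30*s^2 - 67*s + 33) - 42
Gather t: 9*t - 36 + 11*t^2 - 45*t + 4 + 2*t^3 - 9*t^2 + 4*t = 2*t^3 + 2*t^2 - 32*t - 32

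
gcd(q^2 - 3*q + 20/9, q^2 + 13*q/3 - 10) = q - 5/3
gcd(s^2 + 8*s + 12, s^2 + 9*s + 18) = s + 6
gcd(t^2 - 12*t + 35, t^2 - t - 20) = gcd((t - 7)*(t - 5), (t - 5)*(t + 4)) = t - 5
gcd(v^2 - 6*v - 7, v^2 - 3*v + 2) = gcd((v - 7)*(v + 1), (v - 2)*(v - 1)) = 1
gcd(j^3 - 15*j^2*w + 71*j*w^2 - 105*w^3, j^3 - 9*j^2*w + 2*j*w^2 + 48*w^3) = -j + 3*w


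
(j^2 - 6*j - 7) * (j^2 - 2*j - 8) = j^4 - 8*j^3 - 3*j^2 + 62*j + 56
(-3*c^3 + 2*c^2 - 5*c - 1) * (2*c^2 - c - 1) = -6*c^5 + 7*c^4 - 9*c^3 + c^2 + 6*c + 1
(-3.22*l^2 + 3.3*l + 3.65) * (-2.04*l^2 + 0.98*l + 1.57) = 6.5688*l^4 - 9.8876*l^3 - 9.2674*l^2 + 8.758*l + 5.7305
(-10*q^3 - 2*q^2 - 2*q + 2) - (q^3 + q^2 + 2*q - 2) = -11*q^3 - 3*q^2 - 4*q + 4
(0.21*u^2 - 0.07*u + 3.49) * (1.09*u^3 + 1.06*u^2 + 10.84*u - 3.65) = 0.2289*u^5 + 0.1463*u^4 + 6.0063*u^3 + 2.1741*u^2 + 38.0871*u - 12.7385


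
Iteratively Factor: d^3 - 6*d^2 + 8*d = (d)*(d^2 - 6*d + 8) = d*(d - 4)*(d - 2)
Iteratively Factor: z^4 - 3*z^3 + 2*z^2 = (z - 1)*(z^3 - 2*z^2) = (z - 2)*(z - 1)*(z^2) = z*(z - 2)*(z - 1)*(z)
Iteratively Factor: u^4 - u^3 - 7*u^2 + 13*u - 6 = (u + 3)*(u^3 - 4*u^2 + 5*u - 2) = (u - 1)*(u + 3)*(u^2 - 3*u + 2) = (u - 2)*(u - 1)*(u + 3)*(u - 1)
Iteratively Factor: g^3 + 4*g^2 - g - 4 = (g + 1)*(g^2 + 3*g - 4) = (g + 1)*(g + 4)*(g - 1)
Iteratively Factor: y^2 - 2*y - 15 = (y - 5)*(y + 3)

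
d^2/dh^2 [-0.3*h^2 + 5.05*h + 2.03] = -0.600000000000000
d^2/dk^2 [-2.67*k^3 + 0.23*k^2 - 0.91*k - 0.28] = 0.46 - 16.02*k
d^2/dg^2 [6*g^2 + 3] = 12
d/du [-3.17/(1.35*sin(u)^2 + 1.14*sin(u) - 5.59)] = (8.559*sin(u) + 3.6138)*cos(u)/(1.35*sin(u)^2 + 1.14*sin(u) - 5.59)^2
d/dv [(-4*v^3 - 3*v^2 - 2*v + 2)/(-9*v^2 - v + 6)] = (36*v^4 + 8*v^3 - 87*v^2 - 10)/(81*v^4 + 18*v^3 - 107*v^2 - 12*v + 36)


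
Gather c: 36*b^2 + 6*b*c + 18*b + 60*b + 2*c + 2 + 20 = 36*b^2 + 78*b + c*(6*b + 2) + 22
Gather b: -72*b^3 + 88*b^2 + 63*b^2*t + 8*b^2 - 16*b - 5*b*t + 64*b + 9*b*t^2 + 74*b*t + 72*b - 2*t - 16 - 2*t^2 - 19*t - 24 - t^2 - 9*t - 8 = -72*b^3 + b^2*(63*t + 96) + b*(9*t^2 + 69*t + 120) - 3*t^2 - 30*t - 48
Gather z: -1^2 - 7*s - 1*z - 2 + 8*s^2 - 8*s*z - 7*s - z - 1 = 8*s^2 - 14*s + z*(-8*s - 2) - 4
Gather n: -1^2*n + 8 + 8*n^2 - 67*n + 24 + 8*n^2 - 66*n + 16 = 16*n^2 - 134*n + 48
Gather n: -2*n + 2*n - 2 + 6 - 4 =0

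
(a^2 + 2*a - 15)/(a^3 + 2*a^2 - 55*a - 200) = (a - 3)/(a^2 - 3*a - 40)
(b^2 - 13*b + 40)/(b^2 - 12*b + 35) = (b - 8)/(b - 7)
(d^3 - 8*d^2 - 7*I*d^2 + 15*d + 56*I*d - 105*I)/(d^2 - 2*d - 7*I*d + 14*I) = (d^2 - 8*d + 15)/(d - 2)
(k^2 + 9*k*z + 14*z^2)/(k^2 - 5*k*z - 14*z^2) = (-k - 7*z)/(-k + 7*z)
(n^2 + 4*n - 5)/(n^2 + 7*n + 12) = (n^2 + 4*n - 5)/(n^2 + 7*n + 12)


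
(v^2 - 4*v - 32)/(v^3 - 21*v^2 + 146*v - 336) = (v + 4)/(v^2 - 13*v + 42)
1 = 1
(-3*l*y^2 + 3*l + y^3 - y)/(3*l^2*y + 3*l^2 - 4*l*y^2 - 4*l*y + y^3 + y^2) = (y - 1)/(-l + y)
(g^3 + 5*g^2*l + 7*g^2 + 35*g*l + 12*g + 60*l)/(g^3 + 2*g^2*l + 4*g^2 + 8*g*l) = (g^2 + 5*g*l + 3*g + 15*l)/(g*(g + 2*l))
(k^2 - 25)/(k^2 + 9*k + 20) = (k - 5)/(k + 4)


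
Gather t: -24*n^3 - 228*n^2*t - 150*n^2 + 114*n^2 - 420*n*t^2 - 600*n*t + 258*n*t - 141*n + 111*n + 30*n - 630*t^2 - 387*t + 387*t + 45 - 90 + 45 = -24*n^3 - 36*n^2 + t^2*(-420*n - 630) + t*(-228*n^2 - 342*n)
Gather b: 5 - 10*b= 5 - 10*b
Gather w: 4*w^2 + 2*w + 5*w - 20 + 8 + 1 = 4*w^2 + 7*w - 11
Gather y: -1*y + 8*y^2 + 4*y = 8*y^2 + 3*y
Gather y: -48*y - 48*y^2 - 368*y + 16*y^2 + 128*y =-32*y^2 - 288*y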